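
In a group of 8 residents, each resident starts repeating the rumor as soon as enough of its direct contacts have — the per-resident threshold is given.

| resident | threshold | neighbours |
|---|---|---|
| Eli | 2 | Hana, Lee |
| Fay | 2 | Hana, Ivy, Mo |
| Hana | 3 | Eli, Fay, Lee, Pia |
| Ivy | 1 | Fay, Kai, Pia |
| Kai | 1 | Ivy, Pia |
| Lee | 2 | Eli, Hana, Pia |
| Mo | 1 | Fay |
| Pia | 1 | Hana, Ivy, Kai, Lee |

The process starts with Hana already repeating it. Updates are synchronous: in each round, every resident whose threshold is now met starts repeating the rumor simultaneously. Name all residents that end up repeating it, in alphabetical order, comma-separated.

Round 1 — Hana starts repeating the rumor (initial).
Round 2 — checking thresholds:
  Eli: 1 of 2 neighbours < 2, not yet.
  Fay: 1 of 3 neighbours < 2, not yet.
  Lee: 1 of 3 neighbours < 2, not yet.
  Pia: 1 of 4 neighbours ≥ 1, starts repeating the rumor.
Round 3 — checking thresholds:
  Eli: 1 of 2 neighbours < 2, not yet.
  Fay: 1 of 3 neighbours < 2, not yet.
  Ivy: 1 of 3 neighbours ≥ 1, starts repeating the rumor.
  Kai: 1 of 2 neighbours ≥ 1, starts repeating the rumor.
  Lee: 2 of 3 neighbours ≥ 2, starts repeating the rumor.
Round 4 — checking thresholds:
  Eli: 2 of 2 neighbours ≥ 2, starts repeating the rumor.
  Fay: 2 of 3 neighbours ≥ 2, starts repeating the rumor.
Round 5 — checking thresholds:
  Mo: 1 of 1 neighbours ≥ 1, starts repeating the rumor.
Round 6 — no new spreads; cascade stops.

Eli, Fay, Hana, Ivy, Kai, Lee, Mo, Pia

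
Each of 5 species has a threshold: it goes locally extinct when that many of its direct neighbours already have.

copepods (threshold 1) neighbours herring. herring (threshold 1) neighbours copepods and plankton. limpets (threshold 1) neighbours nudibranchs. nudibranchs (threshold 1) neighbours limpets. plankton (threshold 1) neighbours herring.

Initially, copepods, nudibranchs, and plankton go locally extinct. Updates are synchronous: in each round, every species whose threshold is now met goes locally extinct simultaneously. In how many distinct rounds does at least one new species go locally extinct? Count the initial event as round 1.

Round 1 — copepods, nudibranchs, plankton go locally extinct (initial).
Round 2 — checking thresholds:
  herring: 2 of 2 neighbours ≥ 1, goes locally extinct.
  limpets: 1 of 1 neighbours ≥ 1, goes locally extinct.
Round 3 — no new extinctions; cascade stops.

2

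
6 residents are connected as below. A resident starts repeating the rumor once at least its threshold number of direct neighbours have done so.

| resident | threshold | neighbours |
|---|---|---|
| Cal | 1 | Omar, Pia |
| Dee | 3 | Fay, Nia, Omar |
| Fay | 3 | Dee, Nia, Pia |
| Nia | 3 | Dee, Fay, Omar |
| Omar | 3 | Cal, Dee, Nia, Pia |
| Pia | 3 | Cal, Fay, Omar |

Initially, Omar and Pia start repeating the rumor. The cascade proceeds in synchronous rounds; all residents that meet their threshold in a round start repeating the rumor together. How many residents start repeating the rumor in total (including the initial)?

Round 1 — Omar, Pia start repeating the rumor (initial).
Round 2 — checking thresholds:
  Cal: 2 of 2 neighbours ≥ 1, starts repeating the rumor.
  Dee: 1 of 3 neighbours < 3, holds.
  Fay: 1 of 3 neighbours < 3, holds.
  Nia: 1 of 3 neighbours < 3, holds.
Round 3 — no new spreads; cascade stops.

3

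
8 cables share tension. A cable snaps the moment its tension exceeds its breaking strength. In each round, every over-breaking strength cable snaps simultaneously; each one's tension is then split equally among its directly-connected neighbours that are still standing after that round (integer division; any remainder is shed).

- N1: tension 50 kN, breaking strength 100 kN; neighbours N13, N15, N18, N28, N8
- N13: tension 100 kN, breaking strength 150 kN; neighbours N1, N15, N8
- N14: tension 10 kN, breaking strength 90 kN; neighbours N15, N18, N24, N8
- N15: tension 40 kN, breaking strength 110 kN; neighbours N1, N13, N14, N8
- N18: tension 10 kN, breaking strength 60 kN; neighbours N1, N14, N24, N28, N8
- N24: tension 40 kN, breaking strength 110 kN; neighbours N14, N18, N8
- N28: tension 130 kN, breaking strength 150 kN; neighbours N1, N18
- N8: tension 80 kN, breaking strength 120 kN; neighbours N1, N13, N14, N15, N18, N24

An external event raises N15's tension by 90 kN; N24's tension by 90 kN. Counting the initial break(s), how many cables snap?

8

Round 1 — N15 at 130 > 110; N24 at 130 > 110. N15, N24 snap.
  N15 sheds 130 kN to N1, N13, N14, N8: 32 each (2 lost).
    N1: 50+32 = 82 ≤ 100
    N13: 100+32 = 132 ≤ 150
    N14: 10+32 = 42 ≤ 90
    N8: 80+32 = 112 ≤ 120
  N24 sheds 130 kN to N14, N18, N8: 43 each (1 lost).
    N14: 42+43 = 85 ≤ 90
    N18: 10+43 = 53 ≤ 60
    N8: 112+43 = 155 > 120
Round 2 — N8 snaps.
  N8 sheds 155 kN to N1, N13, N14, N18: 38 each (3 lost).
    N1: 82+38 = 120 > 100
    N13: 132+38 = 170 > 150
    N14: 85+38 = 123 > 90
    N18: 53+38 = 91 > 60
Round 3 — N1, N13, N14, N18 snap.
  N1 sheds 120 kN to N28: 120 each.
    N28: 130+120 = 250 > 150
  N13 sheds 170 kN: no online neighbours, lost.
  N14 sheds 123 kN: no online neighbours, lost.
  N18 sheds 91 kN to N28: 91 each.
    N28: 250+91 = 341 > 150
Round 4 — N28 snaps.
  N28 sheds 341 kN: no online neighbours, lost.
No further breaks.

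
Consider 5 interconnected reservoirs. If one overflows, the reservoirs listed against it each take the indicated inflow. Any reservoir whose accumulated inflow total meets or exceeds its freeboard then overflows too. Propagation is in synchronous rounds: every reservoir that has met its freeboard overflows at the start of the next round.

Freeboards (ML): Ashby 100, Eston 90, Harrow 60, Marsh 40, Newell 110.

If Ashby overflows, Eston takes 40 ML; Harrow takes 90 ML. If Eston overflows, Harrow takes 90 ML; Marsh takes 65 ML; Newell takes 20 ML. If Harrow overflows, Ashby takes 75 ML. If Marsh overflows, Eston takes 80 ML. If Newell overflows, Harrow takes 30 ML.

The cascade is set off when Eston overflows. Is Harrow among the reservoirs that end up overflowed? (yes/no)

yes

Round 1 — Eston overflows (initial).
  Harrow: +90 → 90 ≥ 60
  Marsh: +65 → 65 ≥ 40
  Newell: +20 → 20 < 110
Round 2 — Harrow, Marsh overflow.
  Ashby: +75 → 75 < 100
No further overflows.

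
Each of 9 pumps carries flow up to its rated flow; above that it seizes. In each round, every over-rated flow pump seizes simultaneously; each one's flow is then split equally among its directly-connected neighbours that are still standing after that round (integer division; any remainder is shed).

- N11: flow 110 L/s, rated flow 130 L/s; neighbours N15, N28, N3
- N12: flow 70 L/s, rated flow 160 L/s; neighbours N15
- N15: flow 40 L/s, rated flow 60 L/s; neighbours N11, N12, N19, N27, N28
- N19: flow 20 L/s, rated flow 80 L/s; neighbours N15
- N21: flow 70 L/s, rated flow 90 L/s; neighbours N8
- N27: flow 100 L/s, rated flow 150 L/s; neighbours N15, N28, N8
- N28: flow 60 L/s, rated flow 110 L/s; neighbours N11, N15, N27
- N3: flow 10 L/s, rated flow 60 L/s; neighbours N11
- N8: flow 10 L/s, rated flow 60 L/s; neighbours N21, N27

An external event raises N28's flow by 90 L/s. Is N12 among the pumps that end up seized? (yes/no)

no

Round 1 — N28 at 150 > 110. N28 seizes.
  N28 sheds 150 L/s to N11, N15, N27: 50 each.
    N11: 110+50 = 160 > 130
    N15: 40+50 = 90 > 60
    N27: 100+50 = 150 ≤ 150
Round 2 — N11, N15 seize.
  N11 sheds 160 L/s to N3: 160 each.
    N3: 10+160 = 170 > 60
  N15 sheds 90 L/s to N12, N19, N27: 30 each.
    N12: 70+30 = 100 ≤ 160
    N19: 20+30 = 50 ≤ 80
    N27: 150+30 = 180 > 150
Round 3 — N27, N3 seize.
  N27 sheds 180 L/s to N8: 180 each.
    N8: 10+180 = 190 > 60
  N3 sheds 170 L/s: no online neighbours, lost.
Round 4 — N8 seizes.
  N8 sheds 190 L/s to N21: 190 each.
    N21: 70+190 = 260 > 90
Round 5 — N21 seizes.
  N21 sheds 260 L/s: no online neighbours, lost.
No further seizures.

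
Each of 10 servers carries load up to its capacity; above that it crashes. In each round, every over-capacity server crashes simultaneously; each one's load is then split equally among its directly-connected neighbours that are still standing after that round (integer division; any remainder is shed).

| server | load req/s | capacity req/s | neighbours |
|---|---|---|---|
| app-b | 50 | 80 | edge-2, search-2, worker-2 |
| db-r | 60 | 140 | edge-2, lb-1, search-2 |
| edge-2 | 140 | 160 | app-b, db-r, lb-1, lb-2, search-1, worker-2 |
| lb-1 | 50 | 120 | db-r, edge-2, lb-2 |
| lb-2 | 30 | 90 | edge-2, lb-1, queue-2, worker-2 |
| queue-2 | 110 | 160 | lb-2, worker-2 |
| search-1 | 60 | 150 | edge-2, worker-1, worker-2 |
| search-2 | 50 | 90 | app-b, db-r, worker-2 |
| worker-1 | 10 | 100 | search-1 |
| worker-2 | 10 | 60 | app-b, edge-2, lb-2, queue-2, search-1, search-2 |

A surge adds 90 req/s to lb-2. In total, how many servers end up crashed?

Round 1 — lb-2 at 120 > 90. lb-2 crashes.
  lb-2 sheds 120 req/s to edge-2, lb-1, queue-2, worker-2: 30 each.
    edge-2: 140+30 = 170 > 160
    lb-1: 50+30 = 80 ≤ 120
    queue-2: 110+30 = 140 ≤ 160
    worker-2: 10+30 = 40 ≤ 60
Round 2 — edge-2 crashes.
  edge-2 sheds 170 req/s to app-b, db-r, lb-1, search-1, worker-2: 34 each.
    app-b: 50+34 = 84 > 80
    db-r: 60+34 = 94 ≤ 140
    lb-1: 80+34 = 114 ≤ 120
    search-1: 60+34 = 94 ≤ 150
    worker-2: 40+34 = 74 > 60
Round 3 — app-b, worker-2 crash.
  app-b sheds 84 req/s to search-2: 84 each.
    search-2: 50+84 = 134 > 90
  worker-2 sheds 74 req/s to queue-2, search-1, search-2: 24 each (2 lost).
    queue-2: 140+24 = 164 > 160
    search-1: 94+24 = 118 ≤ 150
    search-2: 134+24 = 158 > 90
Round 4 — queue-2, search-2 crash.
  queue-2 sheds 164 req/s: no online neighbours, lost.
  search-2 sheds 158 req/s to db-r: 158 each.
    db-r: 94+158 = 252 > 140
Round 5 — db-r crashes.
  db-r sheds 252 req/s to lb-1: 252 each.
    lb-1: 114+252 = 366 > 120
Round 6 — lb-1 crashes.
  lb-1 sheds 366 req/s: no online neighbours, lost.
No further crashes.

8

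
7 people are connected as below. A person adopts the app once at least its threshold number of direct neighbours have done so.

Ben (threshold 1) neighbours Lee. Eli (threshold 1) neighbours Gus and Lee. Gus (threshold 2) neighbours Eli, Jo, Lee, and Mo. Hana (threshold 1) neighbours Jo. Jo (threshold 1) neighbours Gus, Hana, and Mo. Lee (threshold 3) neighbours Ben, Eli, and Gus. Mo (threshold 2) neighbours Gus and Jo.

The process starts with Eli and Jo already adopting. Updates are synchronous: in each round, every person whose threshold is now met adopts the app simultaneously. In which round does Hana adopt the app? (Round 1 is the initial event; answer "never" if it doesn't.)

Round 1 — Eli, Jo adopt the app (initial).
Round 2 — checking thresholds:
  Gus: 2 of 4 neighbours ≥ 2, adopts the app.
  Hana: 1 of 1 neighbours ≥ 1, adopts the app.
  Lee: 1 of 3 neighbours < 3, below threshold.
  Mo: 1 of 2 neighbours < 2, below threshold.
Round 3 — checking thresholds:
  Lee: 2 of 3 neighbours < 3, below threshold.
  Mo: 2 of 2 neighbours ≥ 2, adopts the app.
Round 4 — no new adoptions; cascade stops.

2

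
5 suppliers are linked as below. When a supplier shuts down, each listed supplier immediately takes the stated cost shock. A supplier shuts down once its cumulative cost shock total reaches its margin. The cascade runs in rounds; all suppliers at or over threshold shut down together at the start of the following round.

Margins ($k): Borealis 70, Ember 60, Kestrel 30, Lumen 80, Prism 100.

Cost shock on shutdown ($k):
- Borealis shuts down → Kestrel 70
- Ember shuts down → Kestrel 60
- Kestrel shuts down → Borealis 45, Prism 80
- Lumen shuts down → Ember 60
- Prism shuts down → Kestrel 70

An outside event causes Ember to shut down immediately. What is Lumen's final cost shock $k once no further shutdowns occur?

Round 1 — Ember shuts down (initial).
  Kestrel: +60 → 60 ≥ 30
Round 2 — Kestrel shuts down.
  Borealis: +45 → 45 < 70
  Prism: +80 → 80 < 100
No further shutdowns.

0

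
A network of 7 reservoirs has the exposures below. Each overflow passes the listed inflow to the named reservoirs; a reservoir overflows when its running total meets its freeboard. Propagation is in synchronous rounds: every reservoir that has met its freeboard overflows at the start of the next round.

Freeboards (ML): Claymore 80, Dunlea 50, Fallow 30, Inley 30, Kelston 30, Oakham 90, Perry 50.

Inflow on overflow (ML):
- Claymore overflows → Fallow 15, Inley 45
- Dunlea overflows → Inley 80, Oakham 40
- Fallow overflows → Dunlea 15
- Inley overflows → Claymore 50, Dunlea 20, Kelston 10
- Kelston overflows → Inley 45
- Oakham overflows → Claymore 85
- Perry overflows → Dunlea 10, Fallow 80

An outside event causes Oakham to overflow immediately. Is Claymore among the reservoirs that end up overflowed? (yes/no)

yes

Round 1 — Oakham overflows (initial).
  Claymore: +85 → 85 ≥ 80
Round 2 — Claymore overflows.
  Fallow: +15 → 15 < 30
  Inley: +45 → 45 ≥ 30
Round 3 — Inley overflows.
  Dunlea: +20 → 20 < 50
  Kelston: +10 → 10 < 30
No further overflows.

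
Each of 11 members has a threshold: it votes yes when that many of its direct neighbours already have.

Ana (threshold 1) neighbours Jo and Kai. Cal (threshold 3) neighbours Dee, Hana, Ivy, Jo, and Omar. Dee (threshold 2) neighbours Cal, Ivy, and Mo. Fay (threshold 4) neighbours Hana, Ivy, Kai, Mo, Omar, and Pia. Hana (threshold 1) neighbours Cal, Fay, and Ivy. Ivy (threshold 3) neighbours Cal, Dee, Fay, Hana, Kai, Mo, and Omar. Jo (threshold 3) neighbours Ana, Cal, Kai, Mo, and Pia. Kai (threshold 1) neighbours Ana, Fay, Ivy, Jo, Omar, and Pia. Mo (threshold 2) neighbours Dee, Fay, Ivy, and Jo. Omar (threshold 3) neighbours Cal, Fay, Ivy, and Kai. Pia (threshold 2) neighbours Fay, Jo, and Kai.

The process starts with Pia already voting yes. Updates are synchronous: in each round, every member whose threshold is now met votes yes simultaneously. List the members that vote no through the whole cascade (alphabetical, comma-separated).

Cal, Dee, Fay, Hana, Ivy, Mo, Omar

Round 1 — Pia votes yes (initial).
Round 2 — checking thresholds:
  Fay: 1 of 6 neighbours < 4, holds.
  Jo: 1 of 5 neighbours < 3, holds.
  Kai: 1 of 6 neighbours ≥ 1, votes yes.
Round 3 — checking thresholds:
  Ana: 1 of 2 neighbours ≥ 1, votes yes.
  Fay: 2 of 6 neighbours < 4, holds.
  Ivy: 1 of 7 neighbours < 3, holds.
  Jo: 2 of 5 neighbours < 3, holds.
  Omar: 1 of 4 neighbours < 3, holds.
Round 4 — checking thresholds:
  Fay: 2 of 6 neighbours < 4, holds.
  Ivy: 1 of 7 neighbours < 3, holds.
  Jo: 3 of 5 neighbours ≥ 3, votes yes.
  Omar: 1 of 4 neighbours < 3, holds.
Round 5 — no new yes votes; cascade stops.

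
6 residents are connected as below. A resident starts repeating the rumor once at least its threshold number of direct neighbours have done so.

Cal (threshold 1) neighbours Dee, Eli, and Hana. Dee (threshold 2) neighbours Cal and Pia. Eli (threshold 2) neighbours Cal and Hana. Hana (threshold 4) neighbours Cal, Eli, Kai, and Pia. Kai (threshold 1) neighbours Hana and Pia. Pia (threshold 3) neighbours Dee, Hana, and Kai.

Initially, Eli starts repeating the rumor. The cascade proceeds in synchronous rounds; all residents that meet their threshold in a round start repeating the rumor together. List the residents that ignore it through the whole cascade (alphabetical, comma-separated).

Round 1 — Eli starts repeating the rumor (initial).
Round 2 — checking thresholds:
  Cal: 1 of 3 neighbours ≥ 1, starts repeating the rumor.
  Hana: 1 of 4 neighbours < 4, not yet.
Round 3 — no new spreads; cascade stops.

Dee, Hana, Kai, Pia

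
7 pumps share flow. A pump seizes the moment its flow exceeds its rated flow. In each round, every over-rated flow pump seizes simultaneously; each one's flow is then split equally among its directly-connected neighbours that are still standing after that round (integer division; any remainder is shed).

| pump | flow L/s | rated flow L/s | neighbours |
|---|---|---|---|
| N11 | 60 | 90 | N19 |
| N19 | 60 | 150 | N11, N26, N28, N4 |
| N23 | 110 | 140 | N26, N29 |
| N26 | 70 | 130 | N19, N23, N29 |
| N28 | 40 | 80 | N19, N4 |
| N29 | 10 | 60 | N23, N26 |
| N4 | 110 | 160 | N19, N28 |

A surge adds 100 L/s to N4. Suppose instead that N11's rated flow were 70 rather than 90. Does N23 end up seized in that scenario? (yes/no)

yes

With N11's rated flow at 70:
Round 1 — N4 at 210 > 160. N4 seizes.
  N4 sheds 210 L/s to N19, N28: 105 each.
    N19: 60+105 = 165 > 150
    N28: 40+105 = 145 > 80
Round 2 — N19, N28 seize.
  N19 sheds 165 L/s to N11, N26: 82 each (1 lost).
    N11: 60+82 = 142 > 70
    N26: 70+82 = 152 > 130
  N28 sheds 145 L/s: no online neighbours, lost.
Round 3 — N11, N26 seize.
  N11 sheds 142 L/s: no online neighbours, lost.
  N26 sheds 152 L/s to N23, N29: 76 each.
    N23: 110+76 = 186 > 140
    N29: 10+76 = 86 > 60
Round 4 — N23, N29 seize.
  N23 sheds 186 L/s: no online neighbours, lost.
  N29 sheds 86 L/s: no online neighbours, lost.
No further seizures.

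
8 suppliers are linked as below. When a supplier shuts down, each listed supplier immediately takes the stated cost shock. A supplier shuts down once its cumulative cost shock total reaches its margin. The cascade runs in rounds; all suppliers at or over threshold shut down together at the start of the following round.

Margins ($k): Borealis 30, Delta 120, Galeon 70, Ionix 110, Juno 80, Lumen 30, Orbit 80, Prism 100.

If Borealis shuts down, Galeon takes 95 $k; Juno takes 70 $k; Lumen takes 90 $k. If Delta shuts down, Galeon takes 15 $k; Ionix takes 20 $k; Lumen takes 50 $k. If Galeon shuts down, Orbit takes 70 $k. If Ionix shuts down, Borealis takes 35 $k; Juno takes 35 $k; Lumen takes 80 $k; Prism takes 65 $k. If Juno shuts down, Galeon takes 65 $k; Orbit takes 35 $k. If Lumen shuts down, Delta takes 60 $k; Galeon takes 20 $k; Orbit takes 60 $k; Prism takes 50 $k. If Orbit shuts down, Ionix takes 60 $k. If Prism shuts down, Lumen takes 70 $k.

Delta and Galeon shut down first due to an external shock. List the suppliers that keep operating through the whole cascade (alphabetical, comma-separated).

Round 1 — Delta, Galeon shut down (initial).
  Ionix: +20 → 20 < 110
  Lumen: +50 → 50 ≥ 30
  Orbit: +70 → 70 < 80
Round 2 — Lumen shuts down.
  Orbit: +60 → 130 ≥ 80
  Prism: +50 → 50 < 100
Round 3 — Orbit shuts down.
  Ionix: +60 → 80 < 110
No further shutdowns.

Borealis, Ionix, Juno, Prism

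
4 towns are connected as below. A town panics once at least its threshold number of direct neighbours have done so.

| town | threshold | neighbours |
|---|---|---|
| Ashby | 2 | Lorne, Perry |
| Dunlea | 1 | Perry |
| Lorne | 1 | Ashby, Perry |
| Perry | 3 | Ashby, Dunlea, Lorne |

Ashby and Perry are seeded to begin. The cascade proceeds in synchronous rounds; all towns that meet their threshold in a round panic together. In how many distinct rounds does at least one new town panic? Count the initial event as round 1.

2

Round 1 — Ashby, Perry panic (initial).
Round 2 — checking thresholds:
  Dunlea: 1 of 1 neighbours ≥ 1, panics.
  Lorne: 2 of 2 neighbours ≥ 1, panics.
Round 3 — no new panics; cascade stops.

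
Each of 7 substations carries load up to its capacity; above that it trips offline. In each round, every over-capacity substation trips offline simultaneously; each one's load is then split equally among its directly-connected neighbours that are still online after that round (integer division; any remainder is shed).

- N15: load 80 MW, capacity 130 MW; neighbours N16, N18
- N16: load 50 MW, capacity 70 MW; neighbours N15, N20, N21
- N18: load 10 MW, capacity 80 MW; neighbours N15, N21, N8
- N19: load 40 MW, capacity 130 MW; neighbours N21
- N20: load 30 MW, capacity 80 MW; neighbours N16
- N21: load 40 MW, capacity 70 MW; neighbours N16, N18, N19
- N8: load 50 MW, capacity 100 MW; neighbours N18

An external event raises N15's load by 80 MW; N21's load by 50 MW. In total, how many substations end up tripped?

Round 1 — N15 at 160 > 130; N21 at 90 > 70. N15, N21 trip offline.
  N15 sheds 160 MW to N16, N18: 80 each.
    N16: 50+80 = 130 > 70
    N18: 10+80 = 90 > 80
  N21 sheds 90 MW to N16, N18, N19: 30 each.
    N16: 130+30 = 160 > 70
    N18: 90+30 = 120 > 80
    N19: 40+30 = 70 ≤ 130
Round 2 — N16, N18 trip offline.
  N16 sheds 160 MW to N20: 160 each.
    N20: 30+160 = 190 > 80
  N18 sheds 120 MW to N8: 120 each.
    N8: 50+120 = 170 > 100
Round 3 — N20, N8 trip offline.
  N20 sheds 190 MW: no online neighbours, lost.
  N8 sheds 170 MW: no online neighbours, lost.
No further trips.

6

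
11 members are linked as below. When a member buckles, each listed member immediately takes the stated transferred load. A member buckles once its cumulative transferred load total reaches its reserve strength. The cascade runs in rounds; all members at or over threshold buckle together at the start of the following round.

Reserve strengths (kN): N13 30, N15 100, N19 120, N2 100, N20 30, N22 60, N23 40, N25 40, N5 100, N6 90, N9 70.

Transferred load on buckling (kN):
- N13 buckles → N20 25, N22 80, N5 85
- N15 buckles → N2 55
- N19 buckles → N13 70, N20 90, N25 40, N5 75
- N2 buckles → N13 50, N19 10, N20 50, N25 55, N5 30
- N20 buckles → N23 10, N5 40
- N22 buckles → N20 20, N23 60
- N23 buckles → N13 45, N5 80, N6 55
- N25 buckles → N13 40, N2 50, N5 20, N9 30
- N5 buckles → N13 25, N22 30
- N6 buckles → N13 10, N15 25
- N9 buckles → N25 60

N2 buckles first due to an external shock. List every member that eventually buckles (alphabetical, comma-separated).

N13, N2, N20, N22, N23, N25, N5

Round 1 — N2 buckles (initial).
  N13: +50 → 50 ≥ 30
  N19: +10 → 10 < 120
  N20: +50 → 50 ≥ 30
  N25: +55 → 55 ≥ 40
  N5: +30 → 30 < 100
Round 2 — N13, N20, N25 buckle.
  N22: +80 → 80 ≥ 60
  N23: +10 → 10 < 40
  N5: +85+40+20 → 175 ≥ 100
  N9: +30 → 30 < 70
Round 3 — N22, N5 buckle.
  N23: +60 → 70 ≥ 40
Round 4 — N23 buckles.
  N6: +55 → 55 < 90
No further bucklings.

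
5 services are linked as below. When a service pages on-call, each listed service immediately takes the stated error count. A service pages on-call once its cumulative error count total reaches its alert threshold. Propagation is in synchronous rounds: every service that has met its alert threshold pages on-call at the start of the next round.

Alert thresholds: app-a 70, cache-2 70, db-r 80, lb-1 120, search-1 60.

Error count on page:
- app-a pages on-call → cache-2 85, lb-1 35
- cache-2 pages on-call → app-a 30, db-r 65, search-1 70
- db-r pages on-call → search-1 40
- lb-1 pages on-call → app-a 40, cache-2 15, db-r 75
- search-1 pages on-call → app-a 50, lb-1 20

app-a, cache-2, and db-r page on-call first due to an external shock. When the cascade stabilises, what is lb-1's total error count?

Round 1 — app-a, cache-2, db-r page on-call (initial).
  lb-1: +35 → 35 < 120
  search-1: +70+40 → 110 ≥ 60
Round 2 — search-1 pages on-call.
  lb-1: +20 → 55 < 120
No further pages.

55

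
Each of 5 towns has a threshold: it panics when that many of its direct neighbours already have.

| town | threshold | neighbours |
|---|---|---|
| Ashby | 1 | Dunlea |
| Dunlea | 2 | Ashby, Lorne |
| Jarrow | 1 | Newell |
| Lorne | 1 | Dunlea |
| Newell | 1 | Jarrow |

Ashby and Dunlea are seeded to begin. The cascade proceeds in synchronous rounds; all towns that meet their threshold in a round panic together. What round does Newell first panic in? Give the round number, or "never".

never

Round 1 — Ashby, Dunlea panic (initial).
Round 2 — checking thresholds:
  Lorne: 1 of 1 neighbours ≥ 1, panics.
Round 3 — no new panics; cascade stops.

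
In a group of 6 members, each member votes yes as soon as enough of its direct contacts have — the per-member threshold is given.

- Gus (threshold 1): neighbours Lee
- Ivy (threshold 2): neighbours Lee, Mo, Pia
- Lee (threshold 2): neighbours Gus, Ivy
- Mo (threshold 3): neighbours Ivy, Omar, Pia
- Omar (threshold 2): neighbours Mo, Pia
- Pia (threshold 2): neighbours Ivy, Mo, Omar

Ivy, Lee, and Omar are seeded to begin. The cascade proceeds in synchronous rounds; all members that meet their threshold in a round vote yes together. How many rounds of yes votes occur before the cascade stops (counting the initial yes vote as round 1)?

3

Round 1 — Ivy, Lee, Omar vote yes (initial).
Round 2 — checking thresholds:
  Gus: 1 of 1 neighbours ≥ 1, votes yes.
  Mo: 2 of 3 neighbours < 3, below threshold.
  Pia: 2 of 3 neighbours ≥ 2, votes yes.
Round 3 — checking thresholds:
  Mo: 3 of 3 neighbours ≥ 3, votes yes.
Round 4 — no new yes votes; cascade stops.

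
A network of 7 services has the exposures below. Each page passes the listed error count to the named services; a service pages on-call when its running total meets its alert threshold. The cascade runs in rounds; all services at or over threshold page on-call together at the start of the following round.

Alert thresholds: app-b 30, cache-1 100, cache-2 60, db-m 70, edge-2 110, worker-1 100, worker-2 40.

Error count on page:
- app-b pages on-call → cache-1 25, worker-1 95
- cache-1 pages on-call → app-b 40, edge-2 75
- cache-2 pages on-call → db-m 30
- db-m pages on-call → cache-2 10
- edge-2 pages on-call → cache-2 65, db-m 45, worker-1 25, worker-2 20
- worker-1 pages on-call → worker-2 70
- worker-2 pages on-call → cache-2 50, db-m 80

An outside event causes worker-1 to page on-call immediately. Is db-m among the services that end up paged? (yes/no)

yes

Round 1 — worker-1 pages on-call (initial).
  worker-2: +70 → 70 ≥ 40
Round 2 — worker-2 pages on-call.
  cache-2: +50 → 50 < 60
  db-m: +80 → 80 ≥ 70
Round 3 — db-m pages on-call.
  cache-2: +10 → 60 ≥ 60
Round 4 — cache-2 pages on-call.
No further pages.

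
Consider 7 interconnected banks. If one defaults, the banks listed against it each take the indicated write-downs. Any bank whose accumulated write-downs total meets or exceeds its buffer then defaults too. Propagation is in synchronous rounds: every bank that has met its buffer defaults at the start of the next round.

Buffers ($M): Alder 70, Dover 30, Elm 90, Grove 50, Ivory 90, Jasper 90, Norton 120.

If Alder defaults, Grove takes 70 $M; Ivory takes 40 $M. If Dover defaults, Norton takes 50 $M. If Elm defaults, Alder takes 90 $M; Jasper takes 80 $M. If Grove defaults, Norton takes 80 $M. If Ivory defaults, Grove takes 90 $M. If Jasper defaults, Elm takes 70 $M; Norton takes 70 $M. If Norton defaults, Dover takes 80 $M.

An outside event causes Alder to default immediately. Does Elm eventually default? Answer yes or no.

Round 1 — Alder defaults (initial).
  Grove: +70 → 70 ≥ 50
  Ivory: +40 → 40 < 90
Round 2 — Grove defaults.
  Norton: +80 → 80 < 120
No further defaults.

no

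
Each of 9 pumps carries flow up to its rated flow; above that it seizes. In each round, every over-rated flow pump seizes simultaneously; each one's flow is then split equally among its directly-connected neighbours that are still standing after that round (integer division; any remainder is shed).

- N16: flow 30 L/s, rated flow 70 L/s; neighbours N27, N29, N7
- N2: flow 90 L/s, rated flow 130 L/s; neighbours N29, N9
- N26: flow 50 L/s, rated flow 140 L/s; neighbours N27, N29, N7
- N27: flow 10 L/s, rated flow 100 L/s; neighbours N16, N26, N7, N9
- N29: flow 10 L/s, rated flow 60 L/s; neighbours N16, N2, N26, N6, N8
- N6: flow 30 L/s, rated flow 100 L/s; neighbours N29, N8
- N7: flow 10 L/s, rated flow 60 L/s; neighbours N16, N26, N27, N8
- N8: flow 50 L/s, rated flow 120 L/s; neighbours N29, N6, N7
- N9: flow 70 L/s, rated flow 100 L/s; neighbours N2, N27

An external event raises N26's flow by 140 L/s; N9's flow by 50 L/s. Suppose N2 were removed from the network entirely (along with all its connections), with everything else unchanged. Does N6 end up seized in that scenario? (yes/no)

With N2 removed:
Round 1 — N26 at 190 > 140; N9 at 120 > 100. N26, N9 seize.
  N26 sheds 190 L/s to N27, N29, N7: 63 each (1 lost).
    N27: 10+63 = 73 ≤ 100
    N29: 10+63 = 73 > 60
    N7: 10+63 = 73 > 60
  N9 sheds 120 L/s to N27: 120 each.
    N27: 73+120 = 193 > 100
Round 2 — N27, N29, N7 seize.
  N27 sheds 193 L/s to N16: 193 each.
    N16: 30+193 = 223 > 70
  N29 sheds 73 L/s to N16, N6, N8: 24 each (1 lost).
    N16: 223+24 = 247 > 70
    N6: 30+24 = 54 ≤ 100
    N8: 50+24 = 74 ≤ 120
  N7 sheds 73 L/s to N16, N8: 36 each (1 lost).
    N16: 247+36 = 283 > 70
    N8: 74+36 = 110 ≤ 120
Round 3 — N16 seizes.
  N16 sheds 283 L/s: no online neighbours, lost.
No further seizures.

no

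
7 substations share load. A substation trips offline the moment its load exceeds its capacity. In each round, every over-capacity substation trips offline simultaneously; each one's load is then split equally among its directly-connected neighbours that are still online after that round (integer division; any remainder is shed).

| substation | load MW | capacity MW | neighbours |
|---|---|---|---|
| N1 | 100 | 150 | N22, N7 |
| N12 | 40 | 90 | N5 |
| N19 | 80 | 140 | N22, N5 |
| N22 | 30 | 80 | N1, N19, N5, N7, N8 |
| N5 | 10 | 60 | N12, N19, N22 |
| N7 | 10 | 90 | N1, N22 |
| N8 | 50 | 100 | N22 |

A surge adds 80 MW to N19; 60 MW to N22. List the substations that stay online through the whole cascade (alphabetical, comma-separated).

N1, N7, N8

Round 1 — N19 at 160 > 140; N22 at 90 > 80. N19, N22 trip offline.
  N19 sheds 160 MW to N5: 160 each.
    N5: 10+160 = 170 > 60
  N22 sheds 90 MW to N1, N5, N7, N8: 22 each (2 lost).
    N1: 100+22 = 122 ≤ 150
    N5: 170+22 = 192 > 60
    N7: 10+22 = 32 ≤ 90
    N8: 50+22 = 72 ≤ 100
Round 2 — N5 trips offline.
  N5 sheds 192 MW to N12: 192 each.
    N12: 40+192 = 232 > 90
Round 3 — N12 trips offline.
  N12 sheds 232 MW: no online neighbours, lost.
No further trips.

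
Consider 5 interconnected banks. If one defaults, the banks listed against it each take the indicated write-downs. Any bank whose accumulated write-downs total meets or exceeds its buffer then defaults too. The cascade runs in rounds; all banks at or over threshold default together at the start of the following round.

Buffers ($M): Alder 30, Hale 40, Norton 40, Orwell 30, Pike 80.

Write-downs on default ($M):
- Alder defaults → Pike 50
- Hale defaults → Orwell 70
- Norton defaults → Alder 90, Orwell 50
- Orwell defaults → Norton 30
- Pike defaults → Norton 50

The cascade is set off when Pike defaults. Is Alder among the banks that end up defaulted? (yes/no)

yes

Round 1 — Pike defaults (initial).
  Norton: +50 → 50 ≥ 40
Round 2 — Norton defaults.
  Alder: +90 → 90 ≥ 30
  Orwell: +50 → 50 ≥ 30
Round 3 — Alder, Orwell default.
No further defaults.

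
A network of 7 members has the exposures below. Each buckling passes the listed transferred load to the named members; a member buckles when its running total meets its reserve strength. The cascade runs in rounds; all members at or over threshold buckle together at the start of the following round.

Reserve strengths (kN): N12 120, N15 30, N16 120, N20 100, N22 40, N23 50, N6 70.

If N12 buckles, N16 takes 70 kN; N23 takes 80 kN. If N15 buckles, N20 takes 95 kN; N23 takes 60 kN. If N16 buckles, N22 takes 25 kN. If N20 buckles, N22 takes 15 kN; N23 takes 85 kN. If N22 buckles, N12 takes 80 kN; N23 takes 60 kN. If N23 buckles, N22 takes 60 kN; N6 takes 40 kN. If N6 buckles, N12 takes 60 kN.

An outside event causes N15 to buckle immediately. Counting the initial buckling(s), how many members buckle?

Round 1 — N15 buckles (initial).
  N20: +95 → 95 < 100
  N23: +60 → 60 ≥ 50
Round 2 — N23 buckles.
  N22: +60 → 60 ≥ 40
  N6: +40 → 40 < 70
Round 3 — N22 buckles.
  N12: +80 → 80 < 120
No further bucklings.

3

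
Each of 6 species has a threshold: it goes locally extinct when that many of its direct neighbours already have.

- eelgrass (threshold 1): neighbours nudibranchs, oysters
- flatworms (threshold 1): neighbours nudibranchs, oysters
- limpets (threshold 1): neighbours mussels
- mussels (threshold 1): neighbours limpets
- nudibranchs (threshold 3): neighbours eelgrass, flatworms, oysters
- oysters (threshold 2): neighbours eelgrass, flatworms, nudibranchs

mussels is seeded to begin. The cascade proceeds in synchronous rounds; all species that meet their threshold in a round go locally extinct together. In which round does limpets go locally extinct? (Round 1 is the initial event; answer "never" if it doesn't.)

2

Round 1 — mussels goes locally extinct (initial).
Round 2 — checking thresholds:
  limpets: 1 of 1 neighbours ≥ 1, goes locally extinct.
Round 3 — no new extinctions; cascade stops.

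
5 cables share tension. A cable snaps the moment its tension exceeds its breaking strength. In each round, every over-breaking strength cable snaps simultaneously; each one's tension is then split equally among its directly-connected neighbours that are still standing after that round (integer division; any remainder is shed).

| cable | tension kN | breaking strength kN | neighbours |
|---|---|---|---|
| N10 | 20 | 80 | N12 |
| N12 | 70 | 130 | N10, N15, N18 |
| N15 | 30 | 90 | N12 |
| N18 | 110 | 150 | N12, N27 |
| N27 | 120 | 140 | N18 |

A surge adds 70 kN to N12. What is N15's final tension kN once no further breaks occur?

76

Round 1 — N12 at 140 > 130. N12 snaps.
  N12 sheds 140 kN to N10, N15, N18: 46 each (2 lost).
    N10: 20+46 = 66 ≤ 80
    N15: 30+46 = 76 ≤ 90
    N18: 110+46 = 156 > 150
Round 2 — N18 snaps.
  N18 sheds 156 kN to N27: 156 each.
    N27: 120+156 = 276 > 140
Round 3 — N27 snaps.
  N27 sheds 276 kN: no online neighbours, lost.
No further breaks.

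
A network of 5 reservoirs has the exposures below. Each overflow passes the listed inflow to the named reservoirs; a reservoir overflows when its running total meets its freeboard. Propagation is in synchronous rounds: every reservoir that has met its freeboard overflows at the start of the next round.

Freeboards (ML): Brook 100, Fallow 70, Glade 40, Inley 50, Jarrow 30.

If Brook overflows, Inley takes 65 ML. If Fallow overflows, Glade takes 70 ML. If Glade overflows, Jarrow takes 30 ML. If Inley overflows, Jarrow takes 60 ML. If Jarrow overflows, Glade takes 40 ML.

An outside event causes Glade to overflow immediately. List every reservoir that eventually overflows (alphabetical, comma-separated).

Round 1 — Glade overflows (initial).
  Jarrow: +30 → 30 ≥ 30
Round 2 — Jarrow overflows.
No further overflows.

Glade, Jarrow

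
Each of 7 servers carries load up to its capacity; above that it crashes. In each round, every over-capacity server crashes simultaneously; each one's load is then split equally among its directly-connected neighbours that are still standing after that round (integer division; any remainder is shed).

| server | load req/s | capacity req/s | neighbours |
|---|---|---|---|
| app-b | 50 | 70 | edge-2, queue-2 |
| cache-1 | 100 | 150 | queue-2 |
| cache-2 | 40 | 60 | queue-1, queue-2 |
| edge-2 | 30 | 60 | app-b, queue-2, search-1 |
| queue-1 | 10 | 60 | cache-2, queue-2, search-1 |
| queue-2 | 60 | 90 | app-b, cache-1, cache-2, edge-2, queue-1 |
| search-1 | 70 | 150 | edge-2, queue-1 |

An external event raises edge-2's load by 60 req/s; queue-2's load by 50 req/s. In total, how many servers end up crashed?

Round 1 — edge-2 at 90 > 60; queue-2 at 110 > 90. edge-2, queue-2 crash.
  edge-2 sheds 90 req/s to app-b, search-1: 45 each.
    app-b: 50+45 = 95 > 70
    search-1: 70+45 = 115 ≤ 150
  queue-2 sheds 110 req/s to app-b, cache-1, cache-2, queue-1: 27 each (2 lost).
    app-b: 95+27 = 122 > 70
    cache-1: 100+27 = 127 ≤ 150
    cache-2: 40+27 = 67 > 60
    queue-1: 10+27 = 37 ≤ 60
Round 2 — app-b, cache-2 crash.
  app-b sheds 122 req/s: no online neighbours, lost.
  cache-2 sheds 67 req/s to queue-1: 67 each.
    queue-1: 37+67 = 104 > 60
Round 3 — queue-1 crashes.
  queue-1 sheds 104 req/s to search-1: 104 each.
    search-1: 115+104 = 219 > 150
Round 4 — search-1 crashes.
  search-1 sheds 219 req/s: no online neighbours, lost.
No further crashes.

6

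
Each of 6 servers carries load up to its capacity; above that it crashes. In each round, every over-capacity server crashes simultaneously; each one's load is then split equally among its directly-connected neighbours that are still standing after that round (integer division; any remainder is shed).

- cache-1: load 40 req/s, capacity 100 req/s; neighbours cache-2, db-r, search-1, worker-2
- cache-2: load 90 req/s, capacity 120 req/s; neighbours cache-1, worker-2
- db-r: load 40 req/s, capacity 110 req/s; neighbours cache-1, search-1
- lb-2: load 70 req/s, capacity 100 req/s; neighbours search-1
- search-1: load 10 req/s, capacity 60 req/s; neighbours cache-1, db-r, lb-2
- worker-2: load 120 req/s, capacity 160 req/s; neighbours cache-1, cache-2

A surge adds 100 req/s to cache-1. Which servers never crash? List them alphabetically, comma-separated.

Round 1 — cache-1 at 140 > 100. cache-1 crashes.
  cache-1 sheds 140 req/s to cache-2, db-r, search-1, worker-2: 35 each.
    cache-2: 90+35 = 125 > 120
    db-r: 40+35 = 75 ≤ 110
    search-1: 10+35 = 45 ≤ 60
    worker-2: 120+35 = 155 ≤ 160
Round 2 — cache-2 crashes.
  cache-2 sheds 125 req/s to worker-2: 125 each.
    worker-2: 155+125 = 280 > 160
Round 3 — worker-2 crashes.
  worker-2 sheds 280 req/s: no online neighbours, lost.
No further crashes.

db-r, lb-2, search-1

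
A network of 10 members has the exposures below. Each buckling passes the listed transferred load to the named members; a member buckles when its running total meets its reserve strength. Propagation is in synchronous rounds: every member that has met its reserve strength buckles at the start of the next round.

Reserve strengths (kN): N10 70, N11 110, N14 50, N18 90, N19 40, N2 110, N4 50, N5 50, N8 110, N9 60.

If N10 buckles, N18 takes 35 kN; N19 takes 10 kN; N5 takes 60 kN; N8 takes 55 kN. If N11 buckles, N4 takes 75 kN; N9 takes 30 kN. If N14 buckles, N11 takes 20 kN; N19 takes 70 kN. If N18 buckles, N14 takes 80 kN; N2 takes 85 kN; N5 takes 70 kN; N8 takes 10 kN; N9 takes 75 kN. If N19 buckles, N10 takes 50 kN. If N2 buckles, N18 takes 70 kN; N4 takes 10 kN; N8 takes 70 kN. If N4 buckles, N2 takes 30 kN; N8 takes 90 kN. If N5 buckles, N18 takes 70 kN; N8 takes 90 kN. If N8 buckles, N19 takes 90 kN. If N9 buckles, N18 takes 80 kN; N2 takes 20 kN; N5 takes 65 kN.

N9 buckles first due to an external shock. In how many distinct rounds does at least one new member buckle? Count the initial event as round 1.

Round 1 — N9 buckles (initial).
  N18: +80 → 80 < 90
  N2: +20 → 20 < 110
  N5: +65 → 65 ≥ 50
Round 2 — N5 buckles.
  N18: +70 → 150 ≥ 90
  N8: +90 → 90 < 110
Round 3 — N18 buckles.
  N14: +80 → 80 ≥ 50
  N2: +85 → 105 < 110
  N8: +10 → 100 < 110
Round 4 — N14 buckles.
  N11: +20 → 20 < 110
  N19: +70 → 70 ≥ 40
Round 5 — N19 buckles.
  N10: +50 → 50 < 70
No further bucklings.

5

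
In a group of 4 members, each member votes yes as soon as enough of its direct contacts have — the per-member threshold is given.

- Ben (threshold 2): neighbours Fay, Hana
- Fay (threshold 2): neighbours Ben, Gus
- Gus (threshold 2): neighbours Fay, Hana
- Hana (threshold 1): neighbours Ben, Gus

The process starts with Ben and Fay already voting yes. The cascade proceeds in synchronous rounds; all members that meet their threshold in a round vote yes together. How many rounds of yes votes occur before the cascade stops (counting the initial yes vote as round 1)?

Round 1 — Ben, Fay vote yes (initial).
Round 2 — checking thresholds:
  Gus: 1 of 2 neighbours < 2, below threshold.
  Hana: 1 of 2 neighbours ≥ 1, votes yes.
Round 3 — checking thresholds:
  Gus: 2 of 2 neighbours ≥ 2, votes yes.
Round 4 — no new yes votes; cascade stops.

3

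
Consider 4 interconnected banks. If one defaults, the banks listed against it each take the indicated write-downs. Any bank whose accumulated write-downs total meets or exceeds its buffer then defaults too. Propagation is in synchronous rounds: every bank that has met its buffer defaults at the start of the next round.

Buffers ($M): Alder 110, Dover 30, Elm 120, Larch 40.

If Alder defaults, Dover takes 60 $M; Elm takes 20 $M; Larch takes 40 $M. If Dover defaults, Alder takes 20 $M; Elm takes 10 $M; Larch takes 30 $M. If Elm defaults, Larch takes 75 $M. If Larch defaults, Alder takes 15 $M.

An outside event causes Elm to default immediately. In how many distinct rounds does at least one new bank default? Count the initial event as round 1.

Round 1 — Elm defaults (initial).
  Larch: +75 → 75 ≥ 40
Round 2 — Larch defaults.
  Alder: +15 → 15 < 110
No further defaults.

2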